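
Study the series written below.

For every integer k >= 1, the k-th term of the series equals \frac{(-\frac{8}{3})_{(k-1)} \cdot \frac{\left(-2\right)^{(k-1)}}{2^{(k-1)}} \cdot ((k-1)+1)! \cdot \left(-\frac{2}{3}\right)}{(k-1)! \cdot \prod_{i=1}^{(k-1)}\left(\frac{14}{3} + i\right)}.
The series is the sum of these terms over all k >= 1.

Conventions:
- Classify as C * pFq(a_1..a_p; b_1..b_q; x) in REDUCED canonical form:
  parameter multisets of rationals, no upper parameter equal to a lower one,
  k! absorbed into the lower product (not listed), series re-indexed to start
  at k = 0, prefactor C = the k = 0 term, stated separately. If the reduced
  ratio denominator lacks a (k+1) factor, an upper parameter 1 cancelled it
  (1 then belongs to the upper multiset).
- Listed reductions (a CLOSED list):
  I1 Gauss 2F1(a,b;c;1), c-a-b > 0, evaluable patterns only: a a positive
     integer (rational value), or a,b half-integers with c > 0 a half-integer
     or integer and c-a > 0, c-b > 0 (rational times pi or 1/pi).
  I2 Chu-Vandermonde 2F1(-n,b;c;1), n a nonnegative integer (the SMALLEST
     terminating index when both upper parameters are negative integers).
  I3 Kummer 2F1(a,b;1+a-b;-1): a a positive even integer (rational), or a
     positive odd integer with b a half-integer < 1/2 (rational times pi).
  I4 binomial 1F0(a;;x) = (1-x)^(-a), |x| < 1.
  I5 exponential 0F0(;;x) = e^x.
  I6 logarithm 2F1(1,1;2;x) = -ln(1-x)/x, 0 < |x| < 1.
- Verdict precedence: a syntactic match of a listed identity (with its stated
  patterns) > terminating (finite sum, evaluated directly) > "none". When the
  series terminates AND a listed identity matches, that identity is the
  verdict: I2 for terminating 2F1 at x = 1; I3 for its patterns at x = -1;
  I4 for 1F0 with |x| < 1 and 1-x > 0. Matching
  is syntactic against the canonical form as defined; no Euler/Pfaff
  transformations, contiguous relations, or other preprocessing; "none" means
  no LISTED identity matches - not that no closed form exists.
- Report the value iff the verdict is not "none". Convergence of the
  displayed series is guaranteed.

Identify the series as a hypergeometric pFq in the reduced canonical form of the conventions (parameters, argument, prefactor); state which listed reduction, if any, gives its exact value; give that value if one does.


Prefactor -\frac{2}{3}, argument -1: 2F1 with upper {-\frac{8}{3}, 2} over lower {\frac{17}{3}}. Verdict: Kummer (I3) applies (x = -1; c = \frac{17}{3} equals 1+a-b for upper {-\frac{8}{3}, 2}: listed pattern). Hence: -\frac{14}{9}.

Structural cue: from the first term -\frac{2}{3}: the lower running product (prefactor -2/3) is a rising factorial.
Consecutive-term ratio: r(k) = -1 * (k-\frac{8}{3}) (k+2) / [(k+\frac{17}{3}) (k+1)] - rational in k. x = -1; t_0 = -\frac{2}{3}; negate the roots.


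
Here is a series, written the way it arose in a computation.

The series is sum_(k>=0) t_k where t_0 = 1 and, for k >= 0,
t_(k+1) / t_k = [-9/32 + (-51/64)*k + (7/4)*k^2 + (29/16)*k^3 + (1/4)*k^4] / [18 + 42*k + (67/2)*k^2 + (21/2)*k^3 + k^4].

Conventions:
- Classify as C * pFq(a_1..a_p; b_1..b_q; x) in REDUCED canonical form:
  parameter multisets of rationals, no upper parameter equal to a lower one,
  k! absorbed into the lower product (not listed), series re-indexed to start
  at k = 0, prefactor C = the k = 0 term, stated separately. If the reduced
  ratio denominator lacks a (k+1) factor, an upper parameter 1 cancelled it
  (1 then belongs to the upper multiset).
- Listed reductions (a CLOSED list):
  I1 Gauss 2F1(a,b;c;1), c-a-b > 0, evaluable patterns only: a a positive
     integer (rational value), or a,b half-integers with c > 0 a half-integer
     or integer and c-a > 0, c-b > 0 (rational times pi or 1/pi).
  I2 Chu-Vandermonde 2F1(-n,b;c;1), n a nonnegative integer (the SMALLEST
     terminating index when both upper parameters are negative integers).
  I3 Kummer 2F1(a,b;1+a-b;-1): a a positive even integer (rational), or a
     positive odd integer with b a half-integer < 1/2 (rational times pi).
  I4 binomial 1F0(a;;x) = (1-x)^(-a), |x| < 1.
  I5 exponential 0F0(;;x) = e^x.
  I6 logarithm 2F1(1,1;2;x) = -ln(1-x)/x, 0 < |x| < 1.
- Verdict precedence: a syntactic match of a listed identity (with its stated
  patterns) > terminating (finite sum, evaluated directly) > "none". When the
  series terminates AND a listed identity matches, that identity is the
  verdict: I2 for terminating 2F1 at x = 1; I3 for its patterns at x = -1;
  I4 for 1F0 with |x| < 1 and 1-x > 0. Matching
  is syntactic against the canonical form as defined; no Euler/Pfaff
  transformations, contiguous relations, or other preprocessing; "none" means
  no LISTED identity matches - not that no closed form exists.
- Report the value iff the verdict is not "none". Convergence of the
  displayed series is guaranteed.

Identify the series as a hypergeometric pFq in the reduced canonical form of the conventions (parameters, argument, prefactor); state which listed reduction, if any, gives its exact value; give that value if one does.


Key step: t_0 being 1, the ratio is unreduced: k + 3/2 divides both sides (C = 1, x = 1/4).
Step ratio: r(k) = (1/4) * (k-1/2) (k+1/4) / [(k+2) (k+1)] ; factor over Q: parameters, x = (1/4), and C = 1.

This is 1 * 2F1(-1/2, 1/4; 2; 1/4) in reduced canonical form. Verdict: none. A 2F1 with upper {-1/2, 1/4} fits none of I1-I6 at x = 1/4; the sum runs forever.


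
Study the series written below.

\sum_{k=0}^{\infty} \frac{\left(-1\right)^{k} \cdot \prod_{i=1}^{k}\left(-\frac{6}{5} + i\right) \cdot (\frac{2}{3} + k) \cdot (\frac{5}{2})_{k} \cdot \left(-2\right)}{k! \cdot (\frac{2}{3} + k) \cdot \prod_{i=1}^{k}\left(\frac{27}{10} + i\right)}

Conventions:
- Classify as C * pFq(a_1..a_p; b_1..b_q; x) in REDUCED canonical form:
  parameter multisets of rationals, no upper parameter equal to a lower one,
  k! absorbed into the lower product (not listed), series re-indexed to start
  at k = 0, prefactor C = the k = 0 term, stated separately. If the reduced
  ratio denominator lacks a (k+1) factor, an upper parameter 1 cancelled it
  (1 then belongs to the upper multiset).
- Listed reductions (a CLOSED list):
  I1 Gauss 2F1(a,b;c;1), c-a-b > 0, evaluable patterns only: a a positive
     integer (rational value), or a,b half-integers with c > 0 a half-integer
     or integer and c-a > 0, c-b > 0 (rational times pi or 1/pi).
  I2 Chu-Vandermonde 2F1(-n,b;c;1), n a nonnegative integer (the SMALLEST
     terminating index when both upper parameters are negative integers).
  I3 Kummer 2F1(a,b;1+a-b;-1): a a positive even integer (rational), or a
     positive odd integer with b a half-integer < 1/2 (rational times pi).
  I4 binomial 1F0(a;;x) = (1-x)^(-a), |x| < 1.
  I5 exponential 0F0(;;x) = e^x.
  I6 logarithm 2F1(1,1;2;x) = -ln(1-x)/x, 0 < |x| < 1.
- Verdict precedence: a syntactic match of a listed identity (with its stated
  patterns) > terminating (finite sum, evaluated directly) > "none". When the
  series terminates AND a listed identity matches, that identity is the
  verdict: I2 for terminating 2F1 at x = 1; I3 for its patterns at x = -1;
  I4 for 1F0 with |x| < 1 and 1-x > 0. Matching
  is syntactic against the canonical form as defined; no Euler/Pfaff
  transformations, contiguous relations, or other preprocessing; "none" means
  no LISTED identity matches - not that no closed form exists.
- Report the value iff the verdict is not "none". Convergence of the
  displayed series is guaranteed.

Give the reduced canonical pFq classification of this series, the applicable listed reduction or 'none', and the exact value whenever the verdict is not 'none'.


Classification (C = -2): 2F1 with upper {-\frac{1}{5}, \frac{5}{2}}, lower {\frac{37}{10}}, argument x = -1. Verdict: none. A 2F1 with upper {-\frac{1}{5}, \frac{5}{2}} fits none of I1-I6 at x = -1; the sum runs forever.

Key step: t_0 being -2, the lower running product (C = -2) is a rising factorial.
Step ratio: r(k) = -1 * (k-\frac{1}{5}) (k+\frac{5}{2}) / [(k+\frac{37}{10}) (k+1)] ; factor over Q: parameters, x = -1, and C = -2.


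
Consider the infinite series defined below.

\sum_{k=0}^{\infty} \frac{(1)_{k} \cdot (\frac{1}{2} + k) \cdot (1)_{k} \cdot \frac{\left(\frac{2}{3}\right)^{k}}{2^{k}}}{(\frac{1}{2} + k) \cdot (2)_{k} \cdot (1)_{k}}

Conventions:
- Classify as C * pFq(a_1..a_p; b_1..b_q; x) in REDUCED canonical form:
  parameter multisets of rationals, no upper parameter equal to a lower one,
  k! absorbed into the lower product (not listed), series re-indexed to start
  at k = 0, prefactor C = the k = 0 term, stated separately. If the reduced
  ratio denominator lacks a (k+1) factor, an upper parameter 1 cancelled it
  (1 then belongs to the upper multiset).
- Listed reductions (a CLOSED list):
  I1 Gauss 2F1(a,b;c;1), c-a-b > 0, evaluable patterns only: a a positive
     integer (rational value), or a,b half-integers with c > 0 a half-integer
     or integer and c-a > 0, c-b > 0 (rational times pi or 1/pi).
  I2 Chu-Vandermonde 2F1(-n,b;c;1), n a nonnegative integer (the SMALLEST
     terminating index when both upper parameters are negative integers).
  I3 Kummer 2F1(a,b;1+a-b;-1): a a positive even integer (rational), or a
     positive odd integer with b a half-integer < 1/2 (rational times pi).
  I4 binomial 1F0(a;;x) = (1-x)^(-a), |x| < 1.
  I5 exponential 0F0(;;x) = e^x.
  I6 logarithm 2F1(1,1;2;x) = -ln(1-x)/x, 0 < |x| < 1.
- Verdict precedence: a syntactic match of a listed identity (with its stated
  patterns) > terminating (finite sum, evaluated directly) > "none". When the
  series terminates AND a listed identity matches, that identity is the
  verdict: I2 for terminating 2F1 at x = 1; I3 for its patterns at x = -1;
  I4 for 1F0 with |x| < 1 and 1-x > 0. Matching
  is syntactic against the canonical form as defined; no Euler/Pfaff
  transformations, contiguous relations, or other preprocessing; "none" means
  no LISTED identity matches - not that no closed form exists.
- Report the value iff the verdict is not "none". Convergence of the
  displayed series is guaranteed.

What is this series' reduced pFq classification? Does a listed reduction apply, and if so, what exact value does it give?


Prefactor 1, argument \frac{1}{3}: 2F1 with upper {1, 1} over lower {2}. Verdict (x = \frac{1}{3}): the I6 logarithm reduction applies (the logarithm: parameters (1,1;2), x = \frac{1}{3}). Hence: \left(-3\right) \cdot \ln\left(\frac{2}{3}\right).

Structural cue: t_0 being 1, (1)_k (C = 1) is k! itself.
Adjacent-term ratio: r(k) = \frac{1}{3} * (k+1) (k+1) / [(k+2) (k+1)] - rational; roots negated = parameters, x = \frac{1}{3}, C = 1.


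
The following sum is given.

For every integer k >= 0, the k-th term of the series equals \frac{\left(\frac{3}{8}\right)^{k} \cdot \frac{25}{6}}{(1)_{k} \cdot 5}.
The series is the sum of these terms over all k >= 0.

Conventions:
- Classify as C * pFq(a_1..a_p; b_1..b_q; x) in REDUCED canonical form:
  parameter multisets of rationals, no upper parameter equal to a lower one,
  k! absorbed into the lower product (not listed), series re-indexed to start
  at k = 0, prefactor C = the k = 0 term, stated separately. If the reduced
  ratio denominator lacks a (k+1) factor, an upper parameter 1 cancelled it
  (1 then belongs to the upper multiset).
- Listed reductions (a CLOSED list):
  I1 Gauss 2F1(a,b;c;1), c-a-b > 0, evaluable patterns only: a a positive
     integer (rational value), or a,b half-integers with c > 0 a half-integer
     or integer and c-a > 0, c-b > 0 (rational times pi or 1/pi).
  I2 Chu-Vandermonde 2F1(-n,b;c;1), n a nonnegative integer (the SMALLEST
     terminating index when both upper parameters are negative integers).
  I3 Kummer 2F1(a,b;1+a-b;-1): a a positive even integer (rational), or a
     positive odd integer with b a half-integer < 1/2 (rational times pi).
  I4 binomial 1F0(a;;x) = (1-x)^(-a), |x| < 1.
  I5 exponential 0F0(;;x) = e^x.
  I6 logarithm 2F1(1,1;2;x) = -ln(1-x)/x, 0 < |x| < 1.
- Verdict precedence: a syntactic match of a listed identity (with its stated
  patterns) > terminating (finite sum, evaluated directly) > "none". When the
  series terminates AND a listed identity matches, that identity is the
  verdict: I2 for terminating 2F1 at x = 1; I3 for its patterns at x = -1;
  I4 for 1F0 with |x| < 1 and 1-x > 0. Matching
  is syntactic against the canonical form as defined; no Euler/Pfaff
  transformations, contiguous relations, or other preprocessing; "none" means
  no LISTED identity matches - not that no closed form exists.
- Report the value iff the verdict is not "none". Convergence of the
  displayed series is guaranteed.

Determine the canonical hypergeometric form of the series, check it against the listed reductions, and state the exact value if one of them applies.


This is \frac{5}{6} * 0F0(-; -; \frac{3}{8}) in reduced canonical form. Verdict: exponential (I5) matches (the 0F0 exponential series at x = \frac{3}{8}). Its exact value is \frac{5}{6} \cdot e^{\frac{3}{8}}.

Structural cue: with t_0 = \frac{5}{6}, the constant factors (C = 5/6) combine into one prefactor.
Consecutive-term ratio: r(k) = \frac{3}{8} * 1 / [(k+1)] ; factor over Q: parameters, x = \frac{3}{8}, and C = \frac{5}{6}.


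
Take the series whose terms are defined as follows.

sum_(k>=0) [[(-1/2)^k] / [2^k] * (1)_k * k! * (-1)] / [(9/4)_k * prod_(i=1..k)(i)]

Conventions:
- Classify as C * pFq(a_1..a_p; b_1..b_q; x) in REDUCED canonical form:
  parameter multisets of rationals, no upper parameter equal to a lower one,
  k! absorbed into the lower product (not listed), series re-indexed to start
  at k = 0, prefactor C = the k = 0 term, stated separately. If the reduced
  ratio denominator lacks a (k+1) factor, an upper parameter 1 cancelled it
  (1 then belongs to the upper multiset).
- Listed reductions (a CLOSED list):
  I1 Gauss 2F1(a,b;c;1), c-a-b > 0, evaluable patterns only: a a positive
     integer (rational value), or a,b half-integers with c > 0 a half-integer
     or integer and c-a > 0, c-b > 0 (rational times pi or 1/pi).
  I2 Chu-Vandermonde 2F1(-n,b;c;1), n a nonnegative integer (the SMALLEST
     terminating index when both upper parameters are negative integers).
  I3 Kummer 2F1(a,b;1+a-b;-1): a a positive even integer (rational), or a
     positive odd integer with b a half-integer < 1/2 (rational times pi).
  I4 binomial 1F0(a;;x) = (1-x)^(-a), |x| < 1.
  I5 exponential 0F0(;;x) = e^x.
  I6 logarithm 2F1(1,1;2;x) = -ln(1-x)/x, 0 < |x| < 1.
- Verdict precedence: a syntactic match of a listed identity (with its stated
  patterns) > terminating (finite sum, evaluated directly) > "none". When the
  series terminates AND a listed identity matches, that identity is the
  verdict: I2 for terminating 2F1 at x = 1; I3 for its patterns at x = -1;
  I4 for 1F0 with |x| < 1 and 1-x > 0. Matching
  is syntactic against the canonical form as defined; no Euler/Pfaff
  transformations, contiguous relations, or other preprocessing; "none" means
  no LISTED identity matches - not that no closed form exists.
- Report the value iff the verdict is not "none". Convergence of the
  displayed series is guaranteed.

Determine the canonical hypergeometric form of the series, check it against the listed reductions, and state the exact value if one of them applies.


Reduced: x = -1/4, 2F1, upper = {1, 1}, lower = {9/4}, C = -1. Verdict: none. Every listed pattern misses the 2F1 form at -1/4, upper {1, 1}.

First insight: x = (-1/4) and the factorial ratio (C = -1, x = -1/4) (k+a-1)!/(a-1)! is a rising factorial (a)_k.
Term ratio: r(k) = (-1/4) * (k+1) (k+1) / [(k+9/4) (k+1)] - poly over poly, x = (-1/4) from leading terms; C = -1 at k = 0.


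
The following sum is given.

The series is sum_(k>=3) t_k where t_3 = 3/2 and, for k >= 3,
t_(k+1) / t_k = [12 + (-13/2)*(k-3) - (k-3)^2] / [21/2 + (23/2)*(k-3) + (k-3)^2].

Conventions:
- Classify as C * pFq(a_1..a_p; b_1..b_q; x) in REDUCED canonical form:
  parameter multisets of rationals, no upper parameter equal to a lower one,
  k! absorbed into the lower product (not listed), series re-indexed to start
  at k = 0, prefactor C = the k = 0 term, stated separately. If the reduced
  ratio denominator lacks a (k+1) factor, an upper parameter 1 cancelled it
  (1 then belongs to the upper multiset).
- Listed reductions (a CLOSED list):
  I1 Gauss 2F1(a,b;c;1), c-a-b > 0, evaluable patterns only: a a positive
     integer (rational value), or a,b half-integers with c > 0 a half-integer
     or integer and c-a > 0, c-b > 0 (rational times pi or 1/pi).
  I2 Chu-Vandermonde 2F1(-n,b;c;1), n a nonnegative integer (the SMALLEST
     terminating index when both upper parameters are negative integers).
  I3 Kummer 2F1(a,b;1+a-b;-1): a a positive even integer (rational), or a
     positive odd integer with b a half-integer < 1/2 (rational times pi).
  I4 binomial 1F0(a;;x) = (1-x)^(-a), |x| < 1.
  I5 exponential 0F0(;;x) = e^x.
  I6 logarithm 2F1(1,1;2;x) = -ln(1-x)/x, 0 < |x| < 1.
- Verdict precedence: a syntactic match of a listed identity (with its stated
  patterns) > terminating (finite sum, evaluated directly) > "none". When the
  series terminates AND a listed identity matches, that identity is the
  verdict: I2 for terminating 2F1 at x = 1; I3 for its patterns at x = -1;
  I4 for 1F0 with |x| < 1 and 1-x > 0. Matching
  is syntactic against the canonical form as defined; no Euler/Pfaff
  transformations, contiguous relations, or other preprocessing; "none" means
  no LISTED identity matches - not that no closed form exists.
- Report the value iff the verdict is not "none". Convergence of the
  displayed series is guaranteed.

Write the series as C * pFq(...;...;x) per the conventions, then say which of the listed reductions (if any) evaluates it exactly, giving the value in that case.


This is 3/2 * 2F1(-3/2, 8; 21/2; -1) in reduced canonical form. Verdict: the Kummer evaluation I3 matches (x = -1; c = 21/2 equals 1+a-b for upper {-3/2, 8}: listed pattern). Hence: 12597/3584.

Key observation: t_0 = 3/2 here, and factor the ratio over Q (prefactor 3/2): negated roots = parameters.
Step ratio: r(k) = (-1) * (k-3/2) (k+8) / [(k+21/2) (k+1)] - poly over poly, x = (-1) from leading terms; C = 3/2 at k = 0.


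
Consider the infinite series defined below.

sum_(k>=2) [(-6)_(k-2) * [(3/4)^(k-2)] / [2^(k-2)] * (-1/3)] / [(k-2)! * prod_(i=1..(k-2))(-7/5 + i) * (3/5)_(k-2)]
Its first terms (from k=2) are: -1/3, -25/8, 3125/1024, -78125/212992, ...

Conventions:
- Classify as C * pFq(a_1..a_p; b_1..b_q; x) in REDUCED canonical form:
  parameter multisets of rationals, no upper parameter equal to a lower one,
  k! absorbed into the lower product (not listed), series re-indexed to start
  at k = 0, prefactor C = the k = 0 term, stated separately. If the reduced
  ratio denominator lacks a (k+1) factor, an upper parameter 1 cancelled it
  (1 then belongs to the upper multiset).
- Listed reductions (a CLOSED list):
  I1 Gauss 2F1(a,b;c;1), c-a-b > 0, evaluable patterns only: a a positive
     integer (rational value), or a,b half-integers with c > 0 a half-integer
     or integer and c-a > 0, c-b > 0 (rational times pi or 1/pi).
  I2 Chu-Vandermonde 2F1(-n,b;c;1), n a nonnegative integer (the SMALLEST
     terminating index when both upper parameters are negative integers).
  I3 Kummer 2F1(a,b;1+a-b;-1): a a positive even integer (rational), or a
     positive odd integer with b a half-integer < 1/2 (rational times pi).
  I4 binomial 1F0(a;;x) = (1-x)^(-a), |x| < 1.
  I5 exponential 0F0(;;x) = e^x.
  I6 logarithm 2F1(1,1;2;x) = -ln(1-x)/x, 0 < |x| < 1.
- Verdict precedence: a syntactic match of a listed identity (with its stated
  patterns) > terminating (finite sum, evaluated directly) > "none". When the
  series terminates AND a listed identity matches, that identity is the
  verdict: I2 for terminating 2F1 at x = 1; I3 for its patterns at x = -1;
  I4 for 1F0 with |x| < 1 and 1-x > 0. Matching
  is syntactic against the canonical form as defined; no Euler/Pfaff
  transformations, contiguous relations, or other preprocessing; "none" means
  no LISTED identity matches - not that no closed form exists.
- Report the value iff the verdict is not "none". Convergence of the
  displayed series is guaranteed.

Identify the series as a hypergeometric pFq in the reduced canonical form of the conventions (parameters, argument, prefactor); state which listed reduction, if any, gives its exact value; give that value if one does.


Key observation: t_0 being -1/3, the two k-th powers (C = -1/3) combine into one argument.
Adjacent-term ratio: r(k) = (3/8) * (k-6) / [(k-2/5) (k+3/5) (k+1)] - rational in k, leading ratio (3/8); with t_0 = -1/3, classification follows.

At argument 3/8: a 1F2 with upper {-6}, lower {-2/5, 3/5}, scaled by C = -1/3. Verdict: terminating. (-6)_k vanishes past k = 6, leaving a 7-term sum, computed directly. Hence: -256166557759653/335977574825984.


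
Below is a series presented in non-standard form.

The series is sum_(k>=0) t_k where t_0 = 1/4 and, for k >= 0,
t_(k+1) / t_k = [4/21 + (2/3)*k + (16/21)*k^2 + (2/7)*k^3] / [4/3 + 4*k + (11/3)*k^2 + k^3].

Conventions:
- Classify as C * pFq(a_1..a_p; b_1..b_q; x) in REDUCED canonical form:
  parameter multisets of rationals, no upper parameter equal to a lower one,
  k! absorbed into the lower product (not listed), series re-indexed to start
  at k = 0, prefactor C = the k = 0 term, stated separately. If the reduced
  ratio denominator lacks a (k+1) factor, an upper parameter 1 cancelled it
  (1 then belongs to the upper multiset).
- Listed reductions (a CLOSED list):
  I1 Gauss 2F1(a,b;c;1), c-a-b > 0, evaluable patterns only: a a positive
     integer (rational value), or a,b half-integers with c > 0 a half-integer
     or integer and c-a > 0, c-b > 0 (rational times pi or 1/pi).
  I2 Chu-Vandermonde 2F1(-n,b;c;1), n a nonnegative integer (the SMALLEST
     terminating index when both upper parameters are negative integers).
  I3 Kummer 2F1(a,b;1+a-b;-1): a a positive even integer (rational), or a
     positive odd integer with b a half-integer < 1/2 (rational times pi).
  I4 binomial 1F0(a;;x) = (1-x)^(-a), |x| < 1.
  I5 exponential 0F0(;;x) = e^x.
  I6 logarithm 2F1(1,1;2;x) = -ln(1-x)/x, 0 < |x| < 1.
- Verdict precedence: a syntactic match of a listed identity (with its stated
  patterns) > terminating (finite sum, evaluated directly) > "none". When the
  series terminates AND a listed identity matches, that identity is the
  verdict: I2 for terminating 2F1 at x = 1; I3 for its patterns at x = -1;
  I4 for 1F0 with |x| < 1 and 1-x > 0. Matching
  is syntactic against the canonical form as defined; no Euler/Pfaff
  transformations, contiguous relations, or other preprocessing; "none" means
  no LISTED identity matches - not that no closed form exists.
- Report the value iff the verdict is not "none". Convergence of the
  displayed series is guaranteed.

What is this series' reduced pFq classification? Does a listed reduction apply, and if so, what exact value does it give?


With C = 1/4: the canonical form is 2F1(1, 1; 2; 2/7). Verdict at x = 2/7: the I6 logarithm reduction matches (the logarithm: parameters (1,1;2), x = 2/7). Its exact value is (-7/8) * ln(5/7).

Key step: x = (2/7) and cancel k + 2/3 from the displayed ratio first; then prefactor 1/4.
Term ratio: r(k) = (2/7) * (k+1) (k+1) / [(k+2) (k+1)] - rational; roots negated = parameters, x = (2/7), C = 1/4.


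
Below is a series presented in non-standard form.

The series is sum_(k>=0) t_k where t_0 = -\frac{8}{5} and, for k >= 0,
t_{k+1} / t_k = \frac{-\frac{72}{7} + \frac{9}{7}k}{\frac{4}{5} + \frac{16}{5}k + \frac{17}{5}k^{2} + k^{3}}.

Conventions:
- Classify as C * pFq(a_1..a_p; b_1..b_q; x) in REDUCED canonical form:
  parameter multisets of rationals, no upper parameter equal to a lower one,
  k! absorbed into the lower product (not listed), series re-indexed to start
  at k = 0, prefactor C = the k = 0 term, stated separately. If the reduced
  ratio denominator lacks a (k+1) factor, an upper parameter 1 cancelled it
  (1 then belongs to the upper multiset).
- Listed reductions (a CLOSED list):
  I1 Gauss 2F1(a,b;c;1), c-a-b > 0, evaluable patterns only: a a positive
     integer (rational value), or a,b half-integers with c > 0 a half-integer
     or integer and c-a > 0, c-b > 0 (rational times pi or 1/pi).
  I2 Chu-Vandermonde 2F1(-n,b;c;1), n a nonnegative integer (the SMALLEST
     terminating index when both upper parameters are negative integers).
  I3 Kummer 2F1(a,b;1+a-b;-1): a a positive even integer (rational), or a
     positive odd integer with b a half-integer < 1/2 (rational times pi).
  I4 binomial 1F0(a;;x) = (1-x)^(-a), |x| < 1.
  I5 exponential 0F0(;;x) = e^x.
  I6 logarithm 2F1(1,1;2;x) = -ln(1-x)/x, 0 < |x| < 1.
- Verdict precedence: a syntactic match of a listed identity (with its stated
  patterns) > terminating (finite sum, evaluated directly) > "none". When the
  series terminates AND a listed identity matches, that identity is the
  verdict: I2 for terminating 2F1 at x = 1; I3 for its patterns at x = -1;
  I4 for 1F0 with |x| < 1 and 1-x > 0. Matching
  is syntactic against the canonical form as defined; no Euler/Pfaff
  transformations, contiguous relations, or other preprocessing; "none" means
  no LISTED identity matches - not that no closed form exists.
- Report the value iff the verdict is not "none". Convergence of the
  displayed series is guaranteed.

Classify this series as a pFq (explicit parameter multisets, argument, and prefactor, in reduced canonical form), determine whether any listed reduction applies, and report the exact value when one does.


Canonical form: C = -\frac{8}{5} times 1F2 with upper {-8}, lower {\frac{2}{5}, 2}, x = \frac{9}{7}. Verdict: terminating - upper -8 stops the sum at k = 8; the 9 terms are added exactly. Value: \frac{183936274805367179}{80054118311157760}.

The tell: x = \frac{9}{7} and the expanded ratio factors over Q; C = -8/5, x = 9/7, roots give parameters.
Ratio: r(k) = \frac{9}{7} * (k-8) / [(k+\frac{2}{5}) (k+2) (k+1)] - rational in k, leading ratio \frac{9}{7}; with t_0 = -\frac{8}{5}, classification follows.


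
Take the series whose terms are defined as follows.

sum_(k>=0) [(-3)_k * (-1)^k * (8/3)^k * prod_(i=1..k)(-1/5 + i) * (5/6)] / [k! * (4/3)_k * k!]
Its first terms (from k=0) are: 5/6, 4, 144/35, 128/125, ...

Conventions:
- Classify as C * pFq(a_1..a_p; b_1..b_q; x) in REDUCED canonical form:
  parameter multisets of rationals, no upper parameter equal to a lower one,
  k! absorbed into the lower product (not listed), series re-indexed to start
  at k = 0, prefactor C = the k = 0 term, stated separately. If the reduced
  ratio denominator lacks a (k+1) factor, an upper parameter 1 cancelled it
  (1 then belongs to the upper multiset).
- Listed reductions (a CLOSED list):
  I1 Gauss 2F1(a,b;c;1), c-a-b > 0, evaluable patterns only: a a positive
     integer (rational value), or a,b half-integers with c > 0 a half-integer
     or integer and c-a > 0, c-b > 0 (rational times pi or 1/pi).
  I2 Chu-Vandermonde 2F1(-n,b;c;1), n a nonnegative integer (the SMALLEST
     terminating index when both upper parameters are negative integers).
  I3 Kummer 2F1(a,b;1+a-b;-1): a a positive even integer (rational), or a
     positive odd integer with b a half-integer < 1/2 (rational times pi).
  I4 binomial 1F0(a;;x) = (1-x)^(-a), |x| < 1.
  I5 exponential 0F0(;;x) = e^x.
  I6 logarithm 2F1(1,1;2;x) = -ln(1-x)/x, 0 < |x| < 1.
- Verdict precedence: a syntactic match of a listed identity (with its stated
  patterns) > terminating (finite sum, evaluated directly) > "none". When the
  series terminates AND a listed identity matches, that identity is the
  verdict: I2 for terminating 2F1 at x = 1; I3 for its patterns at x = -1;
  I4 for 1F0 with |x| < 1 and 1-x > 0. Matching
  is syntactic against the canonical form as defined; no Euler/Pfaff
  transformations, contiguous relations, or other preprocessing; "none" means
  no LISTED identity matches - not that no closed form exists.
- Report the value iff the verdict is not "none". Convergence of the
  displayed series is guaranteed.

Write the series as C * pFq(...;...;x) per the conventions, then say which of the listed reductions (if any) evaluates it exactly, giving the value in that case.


At argument -8/3: a 2F2 with upper {-3, 4/5}, lower {1, 4/3}, scaled by C = 5/6. Verdict: terminating at k = 3: the factor (-3)_k kills every later term; summing the 4 survivors is exact. Hence: 52351/5250.

First insight: from the first term 5/6: the denominator's factorial ratio (C = 5/6, x = -8/3) is a lower Pochhammer.
Adjacent-term ratio: r(k) = (-8/3) * (k-3) (k+4/5) / [(k+1) (k+4/3) (k+1)] - rational; roots negated = parameters, x = (-8/3), C = 5/6.


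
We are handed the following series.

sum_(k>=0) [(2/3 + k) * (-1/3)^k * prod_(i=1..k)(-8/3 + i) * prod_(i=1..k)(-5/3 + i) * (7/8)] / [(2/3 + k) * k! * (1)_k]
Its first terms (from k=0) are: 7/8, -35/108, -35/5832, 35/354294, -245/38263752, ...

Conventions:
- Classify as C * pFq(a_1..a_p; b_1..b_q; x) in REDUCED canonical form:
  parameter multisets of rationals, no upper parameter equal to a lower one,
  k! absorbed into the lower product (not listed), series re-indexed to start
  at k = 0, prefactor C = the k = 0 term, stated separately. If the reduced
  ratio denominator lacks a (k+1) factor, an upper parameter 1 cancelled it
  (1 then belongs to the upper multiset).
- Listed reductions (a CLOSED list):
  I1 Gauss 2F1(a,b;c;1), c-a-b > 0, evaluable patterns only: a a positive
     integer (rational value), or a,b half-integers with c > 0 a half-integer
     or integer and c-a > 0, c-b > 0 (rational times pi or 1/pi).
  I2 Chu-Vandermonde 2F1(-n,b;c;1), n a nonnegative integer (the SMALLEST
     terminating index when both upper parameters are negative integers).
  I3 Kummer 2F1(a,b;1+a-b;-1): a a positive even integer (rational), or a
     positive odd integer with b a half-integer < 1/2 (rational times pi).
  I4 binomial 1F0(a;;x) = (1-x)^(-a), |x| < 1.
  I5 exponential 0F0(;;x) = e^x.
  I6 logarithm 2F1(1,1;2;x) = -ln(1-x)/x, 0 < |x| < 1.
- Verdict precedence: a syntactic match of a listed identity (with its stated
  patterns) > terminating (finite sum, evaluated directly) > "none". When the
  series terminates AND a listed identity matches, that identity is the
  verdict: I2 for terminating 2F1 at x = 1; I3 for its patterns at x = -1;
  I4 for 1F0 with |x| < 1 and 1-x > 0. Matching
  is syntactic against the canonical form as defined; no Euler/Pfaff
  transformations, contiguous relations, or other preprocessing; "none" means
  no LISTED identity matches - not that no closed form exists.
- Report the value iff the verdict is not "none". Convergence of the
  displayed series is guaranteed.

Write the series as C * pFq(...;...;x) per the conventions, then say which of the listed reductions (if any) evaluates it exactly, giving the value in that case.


x = -1/3 here; the reduced form reads 2F1, upper {-5/3, -2/3}, lower {1}, C = 7/8. Verdict: none here - no I1-I6 shape fits x = -1/3 with lower {1}.

Key observation: from the first term 7/8: the running product (C = 7/8) telescopes to a rising factorial.
Term ratio: r(k) = (-1/3) * (k-5/3) (k-2/3) / [(k+1) (k+1)] - rational; roots negated = parameters, x = (-1/3), C = 7/8.


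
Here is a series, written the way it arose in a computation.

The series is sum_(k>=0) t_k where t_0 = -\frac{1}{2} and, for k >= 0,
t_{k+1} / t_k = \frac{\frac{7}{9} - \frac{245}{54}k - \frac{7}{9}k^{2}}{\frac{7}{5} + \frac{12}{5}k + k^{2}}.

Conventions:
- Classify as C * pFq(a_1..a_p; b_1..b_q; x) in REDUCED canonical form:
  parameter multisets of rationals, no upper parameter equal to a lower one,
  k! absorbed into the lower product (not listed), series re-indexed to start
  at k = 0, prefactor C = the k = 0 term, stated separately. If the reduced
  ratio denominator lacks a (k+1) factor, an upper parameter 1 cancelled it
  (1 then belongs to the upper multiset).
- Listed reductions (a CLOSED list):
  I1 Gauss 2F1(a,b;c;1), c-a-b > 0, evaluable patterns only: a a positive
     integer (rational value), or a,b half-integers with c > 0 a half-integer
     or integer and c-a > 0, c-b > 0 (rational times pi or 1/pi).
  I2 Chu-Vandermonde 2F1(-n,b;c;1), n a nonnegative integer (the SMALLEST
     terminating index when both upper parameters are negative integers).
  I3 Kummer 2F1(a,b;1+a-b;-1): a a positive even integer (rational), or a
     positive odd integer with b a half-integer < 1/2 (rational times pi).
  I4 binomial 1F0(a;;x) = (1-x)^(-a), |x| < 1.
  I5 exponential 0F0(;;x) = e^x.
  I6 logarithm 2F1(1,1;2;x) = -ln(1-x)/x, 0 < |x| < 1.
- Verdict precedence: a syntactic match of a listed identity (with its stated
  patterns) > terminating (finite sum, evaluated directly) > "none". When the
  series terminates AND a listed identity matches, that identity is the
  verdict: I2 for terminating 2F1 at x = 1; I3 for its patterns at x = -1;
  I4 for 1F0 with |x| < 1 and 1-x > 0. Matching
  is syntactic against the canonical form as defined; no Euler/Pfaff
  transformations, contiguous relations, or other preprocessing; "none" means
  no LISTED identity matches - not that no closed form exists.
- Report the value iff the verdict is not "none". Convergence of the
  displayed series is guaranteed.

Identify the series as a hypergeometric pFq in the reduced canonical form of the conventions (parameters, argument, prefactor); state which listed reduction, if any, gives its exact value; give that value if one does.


With C = -\frac{1}{2}: the canonical form is 2F1(-\frac{1}{6}, 6; \frac{7}{5}; -\frac{7}{9}). Verdict: no listed reduction: x = -\frac{7}{9} and upper {-\frac{1}{6}, 6} fail every I1-I6 pattern.

First insight: t_0 being -\frac{1}{2}, roots of the ratio polynomials (C = -1/2, x = -7/9) are the negated parameters.
Adjacent-term ratio: r(k) = -\frac{7}{9} * (k-\frac{1}{6}) (k+6) / [(k+\frac{7}{5}) (k+1)] - rational in k, leading ratio -\frac{7}{9}; with t_0 = -\frac{1}{2}, classification follows.


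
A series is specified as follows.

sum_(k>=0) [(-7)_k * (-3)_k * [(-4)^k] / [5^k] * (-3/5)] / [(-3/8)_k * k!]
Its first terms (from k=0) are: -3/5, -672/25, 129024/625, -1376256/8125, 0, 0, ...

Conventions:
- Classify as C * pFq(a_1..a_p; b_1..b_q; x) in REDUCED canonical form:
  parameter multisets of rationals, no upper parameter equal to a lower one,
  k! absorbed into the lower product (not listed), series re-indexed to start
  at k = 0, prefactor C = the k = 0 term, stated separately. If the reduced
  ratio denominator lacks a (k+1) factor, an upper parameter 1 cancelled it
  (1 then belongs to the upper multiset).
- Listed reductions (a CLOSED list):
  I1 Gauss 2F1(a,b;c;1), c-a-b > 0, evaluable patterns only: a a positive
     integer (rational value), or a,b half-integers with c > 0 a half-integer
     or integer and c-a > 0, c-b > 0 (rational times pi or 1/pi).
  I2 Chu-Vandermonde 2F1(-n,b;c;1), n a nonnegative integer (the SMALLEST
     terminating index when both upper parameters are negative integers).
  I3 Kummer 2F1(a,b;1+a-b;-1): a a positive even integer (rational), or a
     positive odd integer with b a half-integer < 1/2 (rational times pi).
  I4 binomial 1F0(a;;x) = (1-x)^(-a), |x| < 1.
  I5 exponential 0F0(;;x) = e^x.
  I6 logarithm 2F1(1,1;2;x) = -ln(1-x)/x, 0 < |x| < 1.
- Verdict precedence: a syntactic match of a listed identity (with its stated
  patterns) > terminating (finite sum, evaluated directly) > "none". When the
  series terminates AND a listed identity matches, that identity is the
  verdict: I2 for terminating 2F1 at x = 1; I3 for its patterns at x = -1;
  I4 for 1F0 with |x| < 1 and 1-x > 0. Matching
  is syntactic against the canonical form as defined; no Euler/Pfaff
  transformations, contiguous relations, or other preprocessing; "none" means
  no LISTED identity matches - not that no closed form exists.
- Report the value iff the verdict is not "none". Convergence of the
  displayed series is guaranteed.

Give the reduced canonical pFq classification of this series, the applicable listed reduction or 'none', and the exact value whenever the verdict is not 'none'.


Reduced: x = -4/5, 2F1, upper = {-7, -3}, lower = {-3/8}, C = -3/5. Verdict: terminating. (-3)_k vanishes past k = 3, leaving a 4-term sum, computed directly. Exact value: 77781/8125.

First insight: with t_0 = -3/5, the two geometric factors (C = -3/5, x = -4/5) combine into one argument.
Term ratio: r(k) = (-4/5) * (k-7) (k-3) / [(k-3/8) (k+1)] - rational in k. x = (-4/5); t_0 = -3/5; negate the roots.


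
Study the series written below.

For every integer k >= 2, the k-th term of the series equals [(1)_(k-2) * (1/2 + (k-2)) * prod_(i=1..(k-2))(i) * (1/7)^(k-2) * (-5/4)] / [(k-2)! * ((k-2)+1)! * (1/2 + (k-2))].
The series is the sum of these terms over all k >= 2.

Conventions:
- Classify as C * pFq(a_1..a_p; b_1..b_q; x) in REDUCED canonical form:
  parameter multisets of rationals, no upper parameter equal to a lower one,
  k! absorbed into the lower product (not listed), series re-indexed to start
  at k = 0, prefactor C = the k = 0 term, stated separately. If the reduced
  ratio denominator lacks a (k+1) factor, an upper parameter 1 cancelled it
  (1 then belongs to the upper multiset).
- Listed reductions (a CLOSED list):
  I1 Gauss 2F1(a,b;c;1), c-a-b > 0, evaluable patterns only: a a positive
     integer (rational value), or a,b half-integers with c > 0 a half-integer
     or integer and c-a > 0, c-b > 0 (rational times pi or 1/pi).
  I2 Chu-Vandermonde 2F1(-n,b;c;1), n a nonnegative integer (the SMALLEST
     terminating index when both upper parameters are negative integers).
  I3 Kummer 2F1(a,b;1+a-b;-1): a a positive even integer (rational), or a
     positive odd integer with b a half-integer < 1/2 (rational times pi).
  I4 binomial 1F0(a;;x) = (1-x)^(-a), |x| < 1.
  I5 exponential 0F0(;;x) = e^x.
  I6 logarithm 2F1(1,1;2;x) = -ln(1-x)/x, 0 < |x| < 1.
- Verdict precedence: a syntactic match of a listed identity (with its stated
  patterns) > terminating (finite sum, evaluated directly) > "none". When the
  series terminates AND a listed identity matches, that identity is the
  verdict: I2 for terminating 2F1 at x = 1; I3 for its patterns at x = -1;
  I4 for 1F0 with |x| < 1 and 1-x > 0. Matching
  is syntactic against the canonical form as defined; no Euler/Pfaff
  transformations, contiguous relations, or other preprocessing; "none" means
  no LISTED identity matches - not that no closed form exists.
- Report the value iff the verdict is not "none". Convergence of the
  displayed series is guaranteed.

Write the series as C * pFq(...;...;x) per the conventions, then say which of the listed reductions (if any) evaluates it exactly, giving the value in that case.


Reduced: x = 1/7, 2F1, upper = {1, 1}, lower = {2}, C = -5/4. Verdict (x = 1/7): the logarithmic series (I6) applies (the logarithm: parameters (1,1;2), x = 1/7). Value: (35/4) * ln(6/7).

Key step: from the first term -5/4: the running product (prefactor -5/4) telescopes to a rising factorial.
Term ratio: r(k) = (1/7) * (k+1) (k+1) / [(k+2) (k+1)] - poly over poly, x = (1/7) from leading terms; C = -5/4 at k = 0.


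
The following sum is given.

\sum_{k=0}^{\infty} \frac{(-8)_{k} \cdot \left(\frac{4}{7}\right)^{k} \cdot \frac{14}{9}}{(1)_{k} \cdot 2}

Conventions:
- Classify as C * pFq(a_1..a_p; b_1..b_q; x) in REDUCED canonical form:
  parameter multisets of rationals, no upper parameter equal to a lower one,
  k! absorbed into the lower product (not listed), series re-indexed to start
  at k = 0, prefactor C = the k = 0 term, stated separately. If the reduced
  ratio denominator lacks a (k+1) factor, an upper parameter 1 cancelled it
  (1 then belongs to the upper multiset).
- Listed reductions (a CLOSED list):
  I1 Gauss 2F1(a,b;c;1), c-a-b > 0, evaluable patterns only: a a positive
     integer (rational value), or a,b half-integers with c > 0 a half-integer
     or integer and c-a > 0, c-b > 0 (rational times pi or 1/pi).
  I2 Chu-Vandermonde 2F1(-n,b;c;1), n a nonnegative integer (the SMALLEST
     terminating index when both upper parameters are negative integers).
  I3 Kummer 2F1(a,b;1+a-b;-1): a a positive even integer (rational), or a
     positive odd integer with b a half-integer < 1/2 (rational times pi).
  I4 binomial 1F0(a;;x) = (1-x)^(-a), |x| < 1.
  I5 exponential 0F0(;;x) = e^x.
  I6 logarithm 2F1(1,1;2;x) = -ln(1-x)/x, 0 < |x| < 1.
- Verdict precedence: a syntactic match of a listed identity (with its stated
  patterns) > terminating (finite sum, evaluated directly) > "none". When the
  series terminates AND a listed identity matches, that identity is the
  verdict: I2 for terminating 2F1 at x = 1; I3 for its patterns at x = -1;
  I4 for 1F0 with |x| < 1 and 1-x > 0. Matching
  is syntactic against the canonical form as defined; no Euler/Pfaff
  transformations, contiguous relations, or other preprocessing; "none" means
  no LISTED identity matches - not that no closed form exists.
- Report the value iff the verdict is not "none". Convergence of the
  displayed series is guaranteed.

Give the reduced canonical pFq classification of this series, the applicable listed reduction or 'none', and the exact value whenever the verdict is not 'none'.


x = \frac{4}{7} here; the reduced form reads 1F0, upper {-8}, lower {-}, C = \frac{7}{9}. Verdict: binomial (I4) matches (the 1F0 binomial series: exponent 8, x = \frac{4}{7}). Hence: \frac{729}{823543}.

The tell: x = \frac{4}{7} and (1)_k (prefactor 7/9) is k! itself.
Term ratio: r(k) = \frac{4}{7} * (k-8) / [(k+1)] ; factor over Q: parameters, x = \frac{4}{7}, and C = \frac{7}{9}.
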